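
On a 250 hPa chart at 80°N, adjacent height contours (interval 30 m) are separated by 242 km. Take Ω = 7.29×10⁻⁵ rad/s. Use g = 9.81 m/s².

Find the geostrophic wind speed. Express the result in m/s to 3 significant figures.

8.47 m/s

Coriolis parameter at 80°N:
f = 2Ω sin φ = 2 × 7.29×10⁻⁵ × sin 80° = 1.44×10⁻⁴ s⁻¹
Height gradient: |∂Z/∂n| = 30 m / 242000 m = 1.24×10⁻⁴
On a pressure surface, geostrophic balance gives V_g = (g/f)|∂Z/∂n|:
V_g = 9.81 × 1.24×10⁻⁴ / 1.44×10⁻⁴ = 8.47 m/s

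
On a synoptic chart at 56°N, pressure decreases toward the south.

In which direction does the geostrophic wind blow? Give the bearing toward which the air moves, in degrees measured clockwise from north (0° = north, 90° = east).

270°

The pressure-gradient force points toward the south (bearing 180°).
Geostrophic balance: in the Northern Hemisphere the Coriolis force deflects motion to the right, so the geostrophic wind blows 90° to the right of the pressure-gradient force (low pressure on the left).
Rotating 180° by 90° clockwise gives 270° — the wind blows toward the west.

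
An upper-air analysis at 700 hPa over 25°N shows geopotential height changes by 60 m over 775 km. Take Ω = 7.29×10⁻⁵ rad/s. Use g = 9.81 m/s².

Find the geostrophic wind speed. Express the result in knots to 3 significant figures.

24.0 knots

Coriolis parameter at 25°N:
f = 2Ω sin φ = 2 × 7.29×10⁻⁵ × sin 25° = 6.16×10⁻⁵ s⁻¹
Height gradient: |∂Z/∂n| = 60 m / 775000 m = 7.74×10⁻⁵
On a pressure surface, geostrophic balance gives V_g = (g/f)|∂Z/∂n|:
V_g = 9.81 × 7.74×10⁻⁵ / 6.16×10⁻⁵ = 12.3 m/s
Converting: 12.3 m/s × 1.944 = 24.0 knots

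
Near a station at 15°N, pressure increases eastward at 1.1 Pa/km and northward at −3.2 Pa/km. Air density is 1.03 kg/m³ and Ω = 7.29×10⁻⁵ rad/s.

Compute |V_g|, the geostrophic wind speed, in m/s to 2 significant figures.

Coriolis parameter at 15°N:
f = 2Ω sin φ = 2 × 7.29×10⁻⁵ × sin 15° = 3.77×10⁻⁵ s⁻¹
Component geostrophic relations (x east, y north):
u_g = −(1/(fρ)) ∂P/∂y,  v_g = (1/(fρ)) ∂P/∂x
u_g = −(−3.2×10⁻³)/(3.77×10⁻⁵ × 1.03) = 82.3 m/s;  v_g = (1.1×10⁻³)/(3.77×10⁻⁵ × 1.03) = 28.3 m/s
|V_g| = √(u_g² + v_g²) = 87.1 m/s

87 m/s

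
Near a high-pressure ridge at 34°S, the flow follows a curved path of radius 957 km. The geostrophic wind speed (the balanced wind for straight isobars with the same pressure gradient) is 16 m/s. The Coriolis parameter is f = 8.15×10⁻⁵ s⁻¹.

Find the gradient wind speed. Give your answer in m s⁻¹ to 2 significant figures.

Around a high, pressure-gradient force acts outward with centrifugal, so Coriolis balances both:
fV = (1/ρ)|∂P/∂n| + V²/R  →  V² − fR·V + fR·V_g = 0
With fR = 8.15×10⁻⁵ × 957×10³ m = 78.0 m/s:
V = [fR − √((fR)² − 4 fR V_g)]/2 = [78.0 − √(78.0² − 4×78.0×16)]/2 = 22.5 m/s
Supergeostrophic (V > V_g = 16 m/s), as expected around a high.

22 m s⁻¹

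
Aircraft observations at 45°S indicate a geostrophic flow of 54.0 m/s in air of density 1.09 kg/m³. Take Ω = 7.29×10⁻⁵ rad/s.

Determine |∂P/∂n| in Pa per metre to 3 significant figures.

Coriolis parameter at 45°S:
f = 2Ω sin φ = 2 × 7.29×10⁻⁵ × sin 45° = 1.03×10⁻⁴ s⁻¹
Geostrophic balance rearranged: |∂P/∂n| = f ρ V_g
|∂P/∂n| = 1.03×10⁻⁴ × 1.09 × 54.0 = 6.07×10⁻³ Pa/m

6.07×10⁻³ Pa/m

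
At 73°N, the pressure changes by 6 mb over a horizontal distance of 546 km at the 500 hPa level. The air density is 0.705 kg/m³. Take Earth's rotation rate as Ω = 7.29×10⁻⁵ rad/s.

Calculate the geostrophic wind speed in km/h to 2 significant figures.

40 km/h

Coriolis parameter at 73°N:
f = 2Ω sin φ = 2 × 7.29×10⁻⁵ × sin 73° = 1.39×10⁻⁴ s⁻¹
Pressure gradient: |∂P/∂n| = 600 Pa / 546000 m = 1.10×10⁻³ Pa/m
Geostrophic balance (pressure-gradient force = Coriolis force):
V_g = (1/(fρ)) |∂P/∂n| = 1.10×10⁻³ / (1.39×10⁻⁴ × 0.705) = 11.2 m/s
Converting: 11.2 m/s × 3.6 = 40 km/h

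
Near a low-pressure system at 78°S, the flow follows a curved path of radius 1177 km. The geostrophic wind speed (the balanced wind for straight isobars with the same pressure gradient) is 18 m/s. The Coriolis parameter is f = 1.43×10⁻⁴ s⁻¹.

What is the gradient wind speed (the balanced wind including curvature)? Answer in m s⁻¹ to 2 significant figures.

Around a low, centrifugal force acts outward with Coriolis, so pressure-gradient force balances both:
(1/ρ)|∂P/∂n| = fV + V²/R  →  V² + fR·V − fR·V_g = 0
With fR = 1.43×10⁻⁴ × 1177×10³ m = 168 m/s:
V = [−fR + √((fR)² + 4 fR V_g)]/2 = [−168 + √(168² + 4×168×18)]/2 = 16.4 m/s
Subgeostrophic (V < V_g = 18 m/s), as expected around a low.

16 m s⁻¹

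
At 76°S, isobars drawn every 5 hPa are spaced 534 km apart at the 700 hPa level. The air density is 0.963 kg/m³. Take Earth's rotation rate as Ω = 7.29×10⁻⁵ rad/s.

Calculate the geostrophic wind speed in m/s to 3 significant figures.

Coriolis parameter at 76°S:
f = 2Ω sin φ = 2 × 7.29×10⁻⁵ × sin 76° = 1.41×10⁻⁴ s⁻¹
Pressure gradient: |∂P/∂n| = 500 Pa / 534000 m = 9.36×10⁻⁴ Pa/m
Geostrophic balance (pressure-gradient force = Coriolis force):
V_g = (1/(fρ)) |∂P/∂n| = 9.36×10⁻⁴ / (1.41×10⁻⁴ × 0.963) = 6.87 m/s

6.87 m/s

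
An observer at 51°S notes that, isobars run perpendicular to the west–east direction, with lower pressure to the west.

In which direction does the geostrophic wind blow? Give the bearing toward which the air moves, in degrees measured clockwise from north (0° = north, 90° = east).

The pressure-gradient force points toward the west (bearing 270°).
Geostrophic balance: in the Southern Hemisphere the Coriolis force deflects motion to the left, so the geostrophic wind blows 90° to the left of the pressure-gradient force (low pressure on the right).
Rotating 270° by 90° counterclockwise gives 180° — the wind blows toward the south.

180°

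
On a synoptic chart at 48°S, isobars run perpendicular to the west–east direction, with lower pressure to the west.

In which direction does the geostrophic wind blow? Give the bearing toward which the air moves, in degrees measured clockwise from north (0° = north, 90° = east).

The pressure-gradient force points toward the west (bearing 270°).
Geostrophic balance: in the Southern Hemisphere the Coriolis force deflects motion to the left, so the geostrophic wind blows 90° to the left of the pressure-gradient force (low pressure on the right).
Rotating 270° by 90° counterclockwise gives 180° — the wind blows toward the south.

180°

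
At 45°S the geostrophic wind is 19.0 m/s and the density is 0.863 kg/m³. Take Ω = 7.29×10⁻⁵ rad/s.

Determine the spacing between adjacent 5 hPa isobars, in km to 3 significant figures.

296 km

Coriolis parameter at 45°S:
f = 2Ω sin φ = 2 × 7.29×10⁻⁵ × sin 45° = 1.03×10⁻⁴ s⁻¹
Geostrophic balance rearranged: |∂P/∂n| = f ρ V_g
|∂P/∂n| = 1.03×10⁻⁴ × 0.863 × 19.0 = 1.69×10⁻³ Pa/m
Isobar spacing: Δn = ΔP/|∂P/∂n| = 500 Pa / 1.69×10⁻³ Pa/m = 295776 m ≈ 296 km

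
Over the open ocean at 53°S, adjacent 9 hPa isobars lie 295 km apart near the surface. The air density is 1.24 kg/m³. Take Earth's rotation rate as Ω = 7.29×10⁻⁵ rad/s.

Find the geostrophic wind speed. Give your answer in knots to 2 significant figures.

41 knots

Coriolis parameter at 53°S:
f = 2Ω sin φ = 2 × 7.29×10⁻⁵ × sin 53° = 1.16×10⁻⁴ s⁻¹
Pressure gradient: |∂P/∂n| = 900 Pa / 295000 m = 3.05×10⁻³ Pa/m
Geostrophic balance (pressure-gradient force = Coriolis force):
V_g = (1/(fρ)) |∂P/∂n| = 3.05×10⁻³ / (1.16×10⁻⁴ × 1.24) = 21.1 m/s
Converting: 21.1 m/s × 1.944 = 41 knots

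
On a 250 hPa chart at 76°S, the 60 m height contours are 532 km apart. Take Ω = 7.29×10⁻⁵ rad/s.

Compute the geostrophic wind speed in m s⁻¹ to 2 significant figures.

7.8 m s⁻¹

Coriolis parameter at 76°S:
f = 2Ω sin φ = 2 × 7.29×10⁻⁵ × sin 76° = 1.41×10⁻⁴ s⁻¹
Height gradient: |∂Z/∂n| = 60 m / 532000 m = 1.13×10⁻⁴
On a pressure surface, geostrophic balance gives V_g = (g/f)|∂Z/∂n|:
V_g = 9.81 × 1.13×10⁻⁴ / 1.41×10⁻⁴ = 7.82 m/s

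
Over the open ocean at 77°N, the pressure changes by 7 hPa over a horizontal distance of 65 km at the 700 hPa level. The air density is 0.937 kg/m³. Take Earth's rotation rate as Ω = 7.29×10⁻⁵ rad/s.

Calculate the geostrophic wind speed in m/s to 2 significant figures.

81 m/s

Coriolis parameter at 77°N:
f = 2Ω sin φ = 2 × 7.29×10⁻⁵ × sin 77° = 1.42×10⁻⁴ s⁻¹
Pressure gradient: |∂P/∂n| = 700 Pa / 65000 m = 1.08×10⁻² Pa/m
Geostrophic balance (pressure-gradient force = Coriolis force):
V_g = (1/(fρ)) |∂P/∂n| = 1.08×10⁻² / (1.42×10⁻⁴ × 0.937) = 80.9 m/s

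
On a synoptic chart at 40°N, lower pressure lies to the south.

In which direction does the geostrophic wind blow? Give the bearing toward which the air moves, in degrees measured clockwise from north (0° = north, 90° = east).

The pressure-gradient force points toward the south (bearing 180°).
Geostrophic balance: in the Northern Hemisphere the Coriolis force deflects motion to the right, so the geostrophic wind blows 90° to the right of the pressure-gradient force (low pressure on the left).
Rotating 180° by 90° clockwise gives 270° — the wind blows toward the west.

270°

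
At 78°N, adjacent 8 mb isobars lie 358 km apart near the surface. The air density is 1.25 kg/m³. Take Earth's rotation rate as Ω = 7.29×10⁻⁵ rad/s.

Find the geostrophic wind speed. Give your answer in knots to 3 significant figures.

Coriolis parameter at 78°N:
f = 2Ω sin φ = 2 × 7.29×10⁻⁵ × sin 78° = 1.43×10⁻⁴ s⁻¹
Pressure gradient: |∂P/∂n| = 800 Pa / 358000 m = 2.23×10⁻³ Pa/m
Geostrophic balance (pressure-gradient force = Coriolis force):
V_g = (1/(fρ)) |∂P/∂n| = 2.23×10⁻³ / (1.43×10⁻⁴ × 1.25) = 12.5 m/s
Converting: 12.5 m/s × 1.944 = 24.4 knots

24.4 knots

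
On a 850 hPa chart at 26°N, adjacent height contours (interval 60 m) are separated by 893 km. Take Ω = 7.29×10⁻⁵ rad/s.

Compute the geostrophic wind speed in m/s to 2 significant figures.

Coriolis parameter at 26°N:
f = 2Ω sin φ = 2 × 7.29×10⁻⁵ × sin 26° = 6.39×10⁻⁵ s⁻¹
Height gradient: |∂Z/∂n| = 60 m / 893000 m = 6.72×10⁻⁵
On a pressure surface, geostrophic balance gives V_g = (g/f)|∂Z/∂n|:
V_g = 9.81 × 6.72×10⁻⁵ / 6.39×10⁻⁵ = 10.3 m/s

10 m/s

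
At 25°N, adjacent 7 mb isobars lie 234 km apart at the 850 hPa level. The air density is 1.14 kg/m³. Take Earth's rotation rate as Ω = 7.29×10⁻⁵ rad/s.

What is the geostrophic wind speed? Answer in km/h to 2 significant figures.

Coriolis parameter at 25°N:
f = 2Ω sin φ = 2 × 7.29×10⁻⁵ × sin 25° = 6.16×10⁻⁵ s⁻¹
Pressure gradient: |∂P/∂n| = 700 Pa / 234000 m = 2.99×10⁻³ Pa/m
Geostrophic balance (pressure-gradient force = Coriolis force):
V_g = (1/(fρ)) |∂P/∂n| = 2.99×10⁻³ / (6.16×10⁻⁵ × 1.14) = 42.6 m/s
Converting: 42.6 m/s × 3.6 = 150 km/h

150 km/h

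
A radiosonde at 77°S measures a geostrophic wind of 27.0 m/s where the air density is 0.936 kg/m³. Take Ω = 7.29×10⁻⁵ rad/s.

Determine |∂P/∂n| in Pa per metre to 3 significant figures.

3.59×10⁻³ Pa/m

Coriolis parameter at 77°S:
f = 2Ω sin φ = 2 × 7.29×10⁻⁵ × sin 77° = 1.42×10⁻⁴ s⁻¹
Geostrophic balance rearranged: |∂P/∂n| = f ρ V_g
|∂P/∂n| = 1.42×10⁻⁴ × 0.936 × 27.0 = 3.59×10⁻³ Pa/m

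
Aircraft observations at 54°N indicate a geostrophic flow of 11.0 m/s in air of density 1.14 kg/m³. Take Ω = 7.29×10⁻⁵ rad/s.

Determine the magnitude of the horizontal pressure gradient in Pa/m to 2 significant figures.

Coriolis parameter at 54°N:
f = 2Ω sin φ = 2 × 7.29×10⁻⁵ × sin 54° = 1.18×10⁻⁴ s⁻¹
Geostrophic balance rearranged: |∂P/∂n| = f ρ V_g
|∂P/∂n| = 1.18×10⁻⁴ × 1.14 × 11.0 = 1.48×10⁻³ Pa/m

1.5×10⁻³ Pa/m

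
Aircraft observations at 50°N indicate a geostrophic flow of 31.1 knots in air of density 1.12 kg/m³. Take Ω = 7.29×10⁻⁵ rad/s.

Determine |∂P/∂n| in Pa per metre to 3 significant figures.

2.00×10⁻³ Pa/m

Coriolis parameter at 50°N:
f = 2Ω sin φ = 2 × 7.29×10⁻⁵ × sin 50° = 1.12×10⁻⁴ s⁻¹
Wind speed in SI: 31.1 knots = 16.0 m/s
Geostrophic balance rearranged: |∂P/∂n| = f ρ V_g
|∂P/∂n| = 1.12×10⁻⁴ × 1.12 × 16.0 = 2.00×10⁻³ Pa/m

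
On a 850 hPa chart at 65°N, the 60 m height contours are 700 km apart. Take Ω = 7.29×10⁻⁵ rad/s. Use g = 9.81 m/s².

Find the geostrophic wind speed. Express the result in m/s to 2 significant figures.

6.4 m/s

Coriolis parameter at 65°N:
f = 2Ω sin φ = 2 × 7.29×10⁻⁵ × sin 65° = 1.32×10⁻⁴ s⁻¹
Height gradient: |∂Z/∂n| = 60 m / 700000 m = 8.57×10⁻⁵
On a pressure surface, geostrophic balance gives V_g = (g/f)|∂Z/∂n|:
V_g = 9.81 × 8.57×10⁻⁵ / 1.32×10⁻⁴ = 6.36 m/s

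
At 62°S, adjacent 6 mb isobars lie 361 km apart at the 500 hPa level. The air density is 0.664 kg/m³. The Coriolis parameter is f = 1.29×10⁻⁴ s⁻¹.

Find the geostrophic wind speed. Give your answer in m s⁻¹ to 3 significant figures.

Pressure gradient: |∂P/∂n| = 600 Pa / 361000 m = 1.66×10⁻³ Pa/m
Geostrophic balance (pressure-gradient force = Coriolis force):
V_g = (1/(fρ)) |∂P/∂n| = 1.66×10⁻³ / (1.29×10⁻⁴ × 0.664) = 19.4 m/s

19.4 m s⁻¹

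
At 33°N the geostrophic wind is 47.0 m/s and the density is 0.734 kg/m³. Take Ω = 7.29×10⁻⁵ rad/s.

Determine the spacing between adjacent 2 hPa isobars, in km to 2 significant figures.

Coriolis parameter at 33°N:
f = 2Ω sin φ = 2 × 7.29×10⁻⁵ × sin 33° = 7.94×10⁻⁵ s⁻¹
Geostrophic balance rearranged: |∂P/∂n| = f ρ V_g
|∂P/∂n| = 7.94×10⁻⁵ × 0.734 × 47.0 = 2.74×10⁻³ Pa/m
Isobar spacing: Δn = ΔP/|∂P/∂n| = 200 Pa / 2.74×10⁻³ Pa/m = 73008 m ≈ 73 km

73 km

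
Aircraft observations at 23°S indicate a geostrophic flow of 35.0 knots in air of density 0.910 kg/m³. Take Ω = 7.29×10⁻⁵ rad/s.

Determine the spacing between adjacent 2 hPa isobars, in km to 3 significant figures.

Coriolis parameter at 23°S:
f = 2Ω sin φ = 2 × 7.29×10⁻⁵ × sin 23° = 5.70×10⁻⁵ s⁻¹
Wind speed in SI: 35.0 knots = 18.0 m/s
Geostrophic balance rearranged: |∂P/∂n| = f ρ V_g
|∂P/∂n| = 5.70×10⁻⁵ × 0.910 × 18.0 = 9.33×10⁻⁴ Pa/m
Isobar spacing: Δn = ΔP/|∂P/∂n| = 200 Pa / 9.33×10⁻⁴ Pa/m = 214263 m ≈ 214 km

214 km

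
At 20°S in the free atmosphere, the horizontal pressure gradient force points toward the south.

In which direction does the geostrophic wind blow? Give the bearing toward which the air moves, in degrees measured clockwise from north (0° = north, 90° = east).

The pressure-gradient force points toward the south (bearing 180°).
Geostrophic balance: in the Southern Hemisphere the Coriolis force deflects motion to the left, so the geostrophic wind blows 90° to the left of the pressure-gradient force (low pressure on the right).
Rotating 180° by 90° counterclockwise gives 090° — the wind blows toward the east.

090°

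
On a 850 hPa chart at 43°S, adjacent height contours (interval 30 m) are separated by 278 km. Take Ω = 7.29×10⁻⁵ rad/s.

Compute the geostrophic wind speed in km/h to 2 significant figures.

38 km/h

Coriolis parameter at 43°S:
f = 2Ω sin φ = 2 × 7.29×10⁻⁵ × sin 43° = 9.94×10⁻⁵ s⁻¹
Height gradient: |∂Z/∂n| = 30 m / 278000 m = 1.08×10⁻⁴
On a pressure surface, geostrophic balance gives V_g = (g/f)|∂Z/∂n|:
V_g = 9.81 × 1.08×10⁻⁴ / 9.94×10⁻⁵ = 10.6 m/s
Converting: 10.6 m/s × 3.6 = 38 km/h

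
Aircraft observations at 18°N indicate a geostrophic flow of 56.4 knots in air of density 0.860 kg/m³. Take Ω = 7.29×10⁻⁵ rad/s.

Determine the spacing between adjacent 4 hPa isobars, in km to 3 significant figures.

Coriolis parameter at 18°N:
f = 2Ω sin φ = 2 × 7.29×10⁻⁵ × sin 18° = 4.51×10⁻⁵ s⁻¹
Wind speed in SI: 56.4 knots = 29.0 m/s
Geostrophic balance rearranged: |∂P/∂n| = f ρ V_g
|∂P/∂n| = 4.51×10⁻⁵ × 0.860 × 29.0 = 1.12×10⁻³ Pa/m
Isobar spacing: Δn = ΔP/|∂P/∂n| = 400 Pa / 1.12×10⁻³ Pa/m = 355799 m ≈ 356 km

356 km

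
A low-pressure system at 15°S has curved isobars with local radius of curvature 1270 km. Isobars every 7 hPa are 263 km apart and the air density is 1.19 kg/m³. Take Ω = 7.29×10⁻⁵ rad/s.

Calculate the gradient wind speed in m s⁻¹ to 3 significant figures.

34.5 m s⁻¹

Coriolis parameter at 15°S:
f = 2Ω sin φ = 2 × 7.29×10⁻⁵ × sin 15° = 3.77×10⁻⁵ s⁻¹
Pressure gradient: |∂P/∂n| = 700 Pa / 263000 m = 2.66×10⁻³ Pa/m
Geostrophic speed: V_g = |∂P/∂n|/(fρ) = 2.66×10⁻³/(3.77×10⁻⁵ × 1.19) = 59.3 m/s
Around a low, centrifugal force acts outward with Coriolis, so pressure-gradient force balances both:
(1/ρ)|∂P/∂n| = fV + V²/R  →  V² + fR·V − fR·V_g = 0
With fR = 3.77×10⁻⁵ × 1270×10³ m = 47.9 m/s:
V = [−fR + √((fR)² + 4 fR V_g)]/2 = [−47.9 + √(47.9² + 4×47.9×59.3)]/2 = 34.5 m/s
Subgeostrophic (V < V_g = 59.3 m/s), as expected around a low.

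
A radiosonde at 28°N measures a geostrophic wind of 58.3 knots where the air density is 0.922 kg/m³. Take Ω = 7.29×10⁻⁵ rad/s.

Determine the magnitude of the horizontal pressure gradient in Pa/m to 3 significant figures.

1.89×10⁻³ Pa/m

Coriolis parameter at 28°N:
f = 2Ω sin φ = 2 × 7.29×10⁻⁵ × sin 28° = 6.84×10⁻⁵ s⁻¹
Wind speed in SI: 58.3 knots = 30.0 m/s
Geostrophic balance rearranged: |∂P/∂n| = f ρ V_g
|∂P/∂n| = 6.84×10⁻⁵ × 0.922 × 30.0 = 1.89×10⁻³ Pa/m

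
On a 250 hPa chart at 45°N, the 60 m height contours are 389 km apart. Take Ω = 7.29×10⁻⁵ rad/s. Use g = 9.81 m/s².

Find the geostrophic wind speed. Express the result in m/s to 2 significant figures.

Coriolis parameter at 45°N:
f = 2Ω sin φ = 2 × 7.29×10⁻⁵ × sin 45° = 1.03×10⁻⁴ s⁻¹
Height gradient: |∂Z/∂n| = 60 m / 389000 m = 1.54×10⁻⁴
On a pressure surface, geostrophic balance gives V_g = (g/f)|∂Z/∂n|:
V_g = 9.81 × 1.54×10⁻⁴ / 1.03×10⁻⁴ = 14.7 m/s

15 m/s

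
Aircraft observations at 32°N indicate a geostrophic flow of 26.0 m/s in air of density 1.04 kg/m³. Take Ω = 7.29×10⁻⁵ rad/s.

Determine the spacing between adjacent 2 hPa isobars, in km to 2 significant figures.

96 km

Coriolis parameter at 32°N:
f = 2Ω sin φ = 2 × 7.29×10⁻⁵ × sin 32° = 7.73×10⁻⁵ s⁻¹
Geostrophic balance rearranged: |∂P/∂n| = f ρ V_g
|∂P/∂n| = 7.73×10⁻⁵ × 1.04 × 26.0 = 2.09×10⁻³ Pa/m
Isobar spacing: Δn = ΔP/|∂P/∂n| = 200 Pa / 2.09×10⁻³ Pa/m = 95732 m ≈ 96 km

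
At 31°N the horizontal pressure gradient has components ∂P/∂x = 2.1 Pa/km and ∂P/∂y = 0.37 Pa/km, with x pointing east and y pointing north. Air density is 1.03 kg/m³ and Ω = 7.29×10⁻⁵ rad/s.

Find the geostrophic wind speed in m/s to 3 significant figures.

27.6 m/s

Coriolis parameter at 31°N:
f = 2Ω sin φ = 2 × 7.29×10⁻⁵ × sin 31° = 7.51×10⁻⁵ s⁻¹
Component geostrophic relations (x east, y north):
u_g = −(1/(fρ)) ∂P/∂y,  v_g = (1/(fρ)) ∂P/∂x
u_g = −(0.37×10⁻³)/(7.51×10⁻⁵ × 1.03) = −4.78 m/s;  v_g = (2.1×10⁻³)/(7.51×10⁻⁵ × 1.03) = 27.2 m/s
|V_g| = √(u_g² + v_g²) = 27.6 m/s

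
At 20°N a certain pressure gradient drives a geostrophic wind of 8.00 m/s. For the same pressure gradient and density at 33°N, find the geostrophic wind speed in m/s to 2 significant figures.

5.0 m/s

With the same pressure gradient and density, V_g ∝ 1/f ∝ 1/sin φ.
V₂ = V₁ · sin φ₁ / sin φ₂ = 8.00 × sin 20° / sin 33°
V₂ = 8.00 × 0.3420/0.5446 = 5.0 m/s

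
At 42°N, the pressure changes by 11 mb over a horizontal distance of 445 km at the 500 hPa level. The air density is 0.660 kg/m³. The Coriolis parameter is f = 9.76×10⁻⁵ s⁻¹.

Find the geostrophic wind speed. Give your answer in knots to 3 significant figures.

74.6 knots

Pressure gradient: |∂P/∂n| = 1100 Pa / 445000 m = 2.47×10⁻³ Pa/m
Geostrophic balance (pressure-gradient force = Coriolis force):
V_g = (1/(fρ)) |∂P/∂n| = 2.47×10⁻³ / (9.76×10⁻⁵ × 0.660) = 38.4 m/s
Converting: 38.4 m/s × 1.944 = 74.6 knots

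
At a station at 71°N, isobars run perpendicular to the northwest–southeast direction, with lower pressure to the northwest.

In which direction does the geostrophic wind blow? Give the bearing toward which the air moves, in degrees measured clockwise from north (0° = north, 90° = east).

The pressure-gradient force points toward the northwest (bearing 315°).
Geostrophic balance: in the Northern Hemisphere the Coriolis force deflects motion to the right, so the geostrophic wind blows 90° to the right of the pressure-gradient force (low pressure on the left).
Rotating 315° by 90° clockwise gives 045° — the wind blows toward the northeast.

045°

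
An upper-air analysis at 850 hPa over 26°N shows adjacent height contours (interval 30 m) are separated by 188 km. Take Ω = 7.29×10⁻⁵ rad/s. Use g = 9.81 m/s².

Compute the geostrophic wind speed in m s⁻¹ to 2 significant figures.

24 m s⁻¹

Coriolis parameter at 26°N:
f = 2Ω sin φ = 2 × 7.29×10⁻⁵ × sin 26° = 6.39×10⁻⁵ s⁻¹
Height gradient: |∂Z/∂n| = 30 m / 188000 m = 1.60×10⁻⁴
On a pressure surface, geostrophic balance gives V_g = (g/f)|∂Z/∂n|:
V_g = 9.81 × 1.60×10⁻⁴ / 6.39×10⁻⁵ = 24.5 m/s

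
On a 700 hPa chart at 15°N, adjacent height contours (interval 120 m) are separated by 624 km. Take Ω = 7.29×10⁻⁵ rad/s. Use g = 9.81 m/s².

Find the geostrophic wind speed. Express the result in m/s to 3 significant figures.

50.0 m/s

Coriolis parameter at 15°N:
f = 2Ω sin φ = 2 × 7.29×10⁻⁵ × sin 15° = 3.77×10⁻⁵ s⁻¹
Height gradient: |∂Z/∂n| = 120 m / 624000 m = 1.92×10⁻⁴
On a pressure surface, geostrophic balance gives V_g = (g/f)|∂Z/∂n|:
V_g = 9.81 × 1.92×10⁻⁴ / 3.77×10⁻⁵ = 50.0 m/s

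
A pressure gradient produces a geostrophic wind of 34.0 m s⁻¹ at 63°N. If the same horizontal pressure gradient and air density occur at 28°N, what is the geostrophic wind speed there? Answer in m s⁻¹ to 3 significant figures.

With the same pressure gradient and density, V_g ∝ 1/f ∝ 1/sin φ.
V₂ = V₁ · sin φ₁ / sin φ₂ = 34.0 × sin 63° / sin 28°
V₂ = 34.0 × 0.8910/0.4695 = 64.5 m s⁻¹

64.5 m s⁻¹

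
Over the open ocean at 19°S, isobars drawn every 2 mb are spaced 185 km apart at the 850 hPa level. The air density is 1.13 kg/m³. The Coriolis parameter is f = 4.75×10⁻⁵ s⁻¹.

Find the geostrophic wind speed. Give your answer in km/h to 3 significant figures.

Pressure gradient: |∂P/∂n| = 200 Pa / 185000 m = 1.08×10⁻³ Pa/m
Geostrophic balance (pressure-gradient force = Coriolis force):
V_g = (1/(fρ)) |∂P/∂n| = 1.08×10⁻³ / (4.75×10⁻⁵ × 1.13) = 20.1 m/s
Converting: 20.1 m/s × 3.6 = 72.5 km/h

72.5 km/h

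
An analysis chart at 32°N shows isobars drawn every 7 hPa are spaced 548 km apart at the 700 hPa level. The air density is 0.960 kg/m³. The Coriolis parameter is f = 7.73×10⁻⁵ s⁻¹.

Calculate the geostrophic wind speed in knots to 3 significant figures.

Pressure gradient: |∂P/∂n| = 700 Pa / 548000 m = 1.28×10⁻³ Pa/m
Geostrophic balance (pressure-gradient force = Coriolis force):
V_g = (1/(fρ)) |∂P/∂n| = 1.28×10⁻³ / (7.73×10⁻⁵ × 0.960) = 17.2 m/s
Converting: 17.2 m/s × 1.944 = 33.5 knots

33.5 knots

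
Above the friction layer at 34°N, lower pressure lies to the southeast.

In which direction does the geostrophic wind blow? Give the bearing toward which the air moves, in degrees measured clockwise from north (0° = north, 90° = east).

The pressure-gradient force points toward the southeast (bearing 135°).
Geostrophic balance: in the Northern Hemisphere the Coriolis force deflects motion to the right, so the geostrophic wind blows 90° to the right of the pressure-gradient force (low pressure on the left).
Rotating 135° by 90° clockwise gives 225° — the wind blows toward the southwest.

225°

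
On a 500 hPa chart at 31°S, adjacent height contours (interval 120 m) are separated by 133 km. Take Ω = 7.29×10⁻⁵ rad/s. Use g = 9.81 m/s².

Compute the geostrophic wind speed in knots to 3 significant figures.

229 knots

Coriolis parameter at 31°S:
f = 2Ω sin φ = 2 × 7.29×10⁻⁵ × sin 31° = 7.51×10⁻⁵ s⁻¹
Height gradient: |∂Z/∂n| = 120 m / 133000 m = 9.02×10⁻⁴
On a pressure surface, geostrophic balance gives V_g = (g/f)|∂Z/∂n|:
V_g = 9.81 × 9.02×10⁻⁴ / 7.51×10⁻⁵ = 118 m/s
Converting: 118 m/s × 1.944 = 229 knots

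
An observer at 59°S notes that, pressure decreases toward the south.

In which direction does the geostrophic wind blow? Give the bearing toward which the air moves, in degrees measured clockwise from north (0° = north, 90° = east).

090°

The pressure-gradient force points toward the south (bearing 180°).
Geostrophic balance: in the Southern Hemisphere the Coriolis force deflects motion to the left, so the geostrophic wind blows 90° to the left of the pressure-gradient force (low pressure on the right).
Rotating 180° by 90° counterclockwise gives 090° — the wind blows toward the east.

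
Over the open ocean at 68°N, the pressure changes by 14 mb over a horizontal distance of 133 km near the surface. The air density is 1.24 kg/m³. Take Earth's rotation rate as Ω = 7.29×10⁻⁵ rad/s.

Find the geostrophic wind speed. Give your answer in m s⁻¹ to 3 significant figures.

62.8 m s⁻¹

Coriolis parameter at 68°N:
f = 2Ω sin φ = 2 × 7.29×10⁻⁵ × sin 68° = 1.35×10⁻⁴ s⁻¹
Pressure gradient: |∂P/∂n| = 1400 Pa / 133000 m = 1.05×10⁻² Pa/m
Geostrophic balance (pressure-gradient force = Coriolis force):
V_g = (1/(fρ)) |∂P/∂n| = 1.05×10⁻² / (1.35×10⁻⁴ × 1.24) = 62.8 m/s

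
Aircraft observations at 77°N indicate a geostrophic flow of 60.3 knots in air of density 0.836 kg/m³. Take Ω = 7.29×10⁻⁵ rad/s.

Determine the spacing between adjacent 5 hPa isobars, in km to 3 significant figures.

136 km

Coriolis parameter at 77°N:
f = 2Ω sin φ = 2 × 7.29×10⁻⁵ × sin 77° = 1.42×10⁻⁴ s⁻¹
Wind speed in SI: 60.3 knots = 31.0 m/s
Geostrophic balance rearranged: |∂P/∂n| = f ρ V_g
|∂P/∂n| = 1.42×10⁻⁴ × 0.836 × 31.0 = 3.68×10⁻³ Pa/m
Isobar spacing: Δn = ΔP/|∂P/∂n| = 500 Pa / 3.68×10⁻³ Pa/m = 135715 m ≈ 136 km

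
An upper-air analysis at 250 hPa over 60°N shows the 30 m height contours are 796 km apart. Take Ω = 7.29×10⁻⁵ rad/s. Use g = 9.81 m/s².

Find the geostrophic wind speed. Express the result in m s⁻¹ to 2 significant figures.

2.9 m s⁻¹

Coriolis parameter at 60°N:
f = 2Ω sin φ = 2 × 7.29×10⁻⁵ × sin 60° = 1.26×10⁻⁴ s⁻¹
Height gradient: |∂Z/∂n| = 30 m / 796000 m = 3.77×10⁻⁵
On a pressure surface, geostrophic balance gives V_g = (g/f)|∂Z/∂n|:
V_g = 9.81 × 3.77×10⁻⁵ / 1.26×10⁻⁴ = 2.93 m/s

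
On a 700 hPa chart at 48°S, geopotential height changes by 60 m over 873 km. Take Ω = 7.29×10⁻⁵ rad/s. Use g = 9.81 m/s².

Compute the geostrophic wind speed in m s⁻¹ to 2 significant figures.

Coriolis parameter at 48°S:
f = 2Ω sin φ = 2 × 7.29×10⁻⁵ × sin 48° = 1.08×10⁻⁴ s⁻¹
Height gradient: |∂Z/∂n| = 60 m / 873000 m = 6.87×10⁻⁵
On a pressure surface, geostrophic balance gives V_g = (g/f)|∂Z/∂n|:
V_g = 9.81 × 6.87×10⁻⁵ / 1.08×10⁻⁴ = 6.22 m/s

6.2 m s⁻¹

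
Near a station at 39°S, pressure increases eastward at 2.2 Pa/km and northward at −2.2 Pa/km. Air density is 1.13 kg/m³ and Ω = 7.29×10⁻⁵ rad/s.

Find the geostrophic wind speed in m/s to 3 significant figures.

Coriolis parameter at 39°S:
f = 2Ω sin φ = 2 × 7.29×10⁻⁵ × sin 39° = 9.18×10⁻⁵ s⁻¹
In the Southern Hemisphere f is negative: f = −9.18×10⁻⁵ s⁻¹.
Component geostrophic relations (x east, y north):
u_g = −(1/(fρ)) ∂P/∂y,  v_g = (1/(fρ)) ∂P/∂x
u_g = −(−2.2×10⁻³)/(−9.18×10⁻⁵ × 1.13) = −21.2 m/s;  v_g = (2.2×10⁻³)/(−9.18×10⁻⁵ × 1.13) = −21.2 m/s
|V_g| = √(u_g² + v_g²) = 30.0 m/s

30.0 m/s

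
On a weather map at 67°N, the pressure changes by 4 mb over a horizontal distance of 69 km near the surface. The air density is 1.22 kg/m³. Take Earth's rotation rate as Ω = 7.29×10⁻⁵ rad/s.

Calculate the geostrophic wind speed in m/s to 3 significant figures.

Coriolis parameter at 67°N:
f = 2Ω sin φ = 2 × 7.29×10⁻⁵ × sin 67° = 1.34×10⁻⁴ s⁻¹
Pressure gradient: |∂P/∂n| = 400 Pa / 69000 m = 5.80×10⁻³ Pa/m
Geostrophic balance (pressure-gradient force = Coriolis force):
V_g = (1/(fρ)) |∂P/∂n| = 5.80×10⁻³ / (1.34×10⁻⁴ × 1.22) = 35.4 m/s

35.4 m/s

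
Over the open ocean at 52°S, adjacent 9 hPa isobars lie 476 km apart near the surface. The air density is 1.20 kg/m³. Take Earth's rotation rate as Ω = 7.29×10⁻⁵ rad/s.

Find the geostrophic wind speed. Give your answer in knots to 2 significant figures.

27 knots

Coriolis parameter at 52°S:
f = 2Ω sin φ = 2 × 7.29×10⁻⁵ × sin 52° = 1.15×10⁻⁴ s⁻¹
Pressure gradient: |∂P/∂n| = 900 Pa / 476000 m = 1.89×10⁻³ Pa/m
Geostrophic balance (pressure-gradient force = Coriolis force):
V_g = (1/(fρ)) |∂P/∂n| = 1.89×10⁻³ / (1.15×10⁻⁴ × 1.20) = 13.7 m/s
Converting: 13.7 m/s × 1.944 = 27 knots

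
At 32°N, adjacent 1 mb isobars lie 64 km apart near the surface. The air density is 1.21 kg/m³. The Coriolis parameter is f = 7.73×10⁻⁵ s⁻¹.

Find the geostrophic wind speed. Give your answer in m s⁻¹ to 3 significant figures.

16.7 m s⁻¹

Pressure gradient: |∂P/∂n| = 100 Pa / 64000 m = 1.56×10⁻³ Pa/m
Geostrophic balance (pressure-gradient force = Coriolis force):
V_g = (1/(fρ)) |∂P/∂n| = 1.56×10⁻³ / (7.73×10⁻⁵ × 1.21) = 16.7 m/s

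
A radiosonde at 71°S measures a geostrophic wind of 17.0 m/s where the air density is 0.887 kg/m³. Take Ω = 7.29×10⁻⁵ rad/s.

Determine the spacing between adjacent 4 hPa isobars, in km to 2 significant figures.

190 km

Coriolis parameter at 71°S:
f = 2Ω sin φ = 2 × 7.29×10⁻⁵ × sin 71° = 1.38×10⁻⁴ s⁻¹
Geostrophic balance rearranged: |∂P/∂n| = f ρ V_g
|∂P/∂n| = 1.38×10⁻⁴ × 0.887 × 17.0 = 2.08×10⁻³ Pa/m
Isobar spacing: Δn = ΔP/|∂P/∂n| = 400 Pa / 2.08×10⁻³ Pa/m = 192424 m ≈ 190 km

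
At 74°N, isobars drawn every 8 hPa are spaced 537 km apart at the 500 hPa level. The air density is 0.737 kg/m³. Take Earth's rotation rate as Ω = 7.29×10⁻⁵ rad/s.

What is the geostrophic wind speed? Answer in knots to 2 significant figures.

28 knots

Coriolis parameter at 74°N:
f = 2Ω sin φ = 2 × 7.29×10⁻⁵ × sin 74° = 1.40×10⁻⁴ s⁻¹
Pressure gradient: |∂P/∂n| = 800 Pa / 537000 m = 1.49×10⁻³ Pa/m
Geostrophic balance (pressure-gradient force = Coriolis force):
V_g = (1/(fρ)) |∂P/∂n| = 1.49×10⁻³ / (1.40×10⁻⁴ × 0.737) = 14.4 m/s
Converting: 14.4 m/s × 1.944 = 28 knots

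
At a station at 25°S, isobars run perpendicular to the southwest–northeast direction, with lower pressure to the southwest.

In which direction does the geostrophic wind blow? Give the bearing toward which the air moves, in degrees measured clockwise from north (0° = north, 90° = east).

The pressure-gradient force points toward the southwest (bearing 225°).
Geostrophic balance: in the Southern Hemisphere the Coriolis force deflects motion to the left, so the geostrophic wind blows 90° to the left of the pressure-gradient force (low pressure on the right).
Rotating 225° by 90° counterclockwise gives 135° — the wind blows toward the southeast.

135°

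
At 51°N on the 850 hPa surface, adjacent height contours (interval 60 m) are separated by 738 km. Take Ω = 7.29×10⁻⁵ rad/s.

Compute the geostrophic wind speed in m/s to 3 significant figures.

Coriolis parameter at 51°N:
f = 2Ω sin φ = 2 × 7.29×10⁻⁵ × sin 51° = 1.13×10⁻⁴ s⁻¹
Height gradient: |∂Z/∂n| = 60 m / 738000 m = 8.13×10⁻⁵
On a pressure surface, geostrophic balance gives V_g = (g/f)|∂Z/∂n|:
V_g = 9.81 × 8.13×10⁻⁵ / 1.13×10⁻⁴ = 7.04 m/s

7.04 m/s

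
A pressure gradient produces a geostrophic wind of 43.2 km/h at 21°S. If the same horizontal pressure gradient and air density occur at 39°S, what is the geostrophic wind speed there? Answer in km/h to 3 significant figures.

24.6 km/h

With the same pressure gradient and density, V_g ∝ 1/f ∝ 1/sin φ.
V₂ = V₁ · sin φ₁ / sin φ₂ = 43.2 × sin 21° / sin 39°
V₂ = 43.2 × 0.3584/0.6293 = 24.6 km/h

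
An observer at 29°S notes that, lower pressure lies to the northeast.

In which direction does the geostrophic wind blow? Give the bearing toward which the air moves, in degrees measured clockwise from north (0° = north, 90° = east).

315°

The pressure-gradient force points toward the northeast (bearing 045°).
Geostrophic balance: in the Southern Hemisphere the Coriolis force deflects motion to the left, so the geostrophic wind blows 90° to the left of the pressure-gradient force (low pressure on the right).
Rotating 045° by 90° counterclockwise gives 315° — the wind blows toward the northwest.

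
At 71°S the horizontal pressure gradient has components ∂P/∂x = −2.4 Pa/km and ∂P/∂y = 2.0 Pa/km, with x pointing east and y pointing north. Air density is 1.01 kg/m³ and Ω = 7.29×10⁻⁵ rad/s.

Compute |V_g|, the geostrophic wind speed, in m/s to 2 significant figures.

Coriolis parameter at 71°S:
f = 2Ω sin φ = 2 × 7.29×10⁻⁵ × sin 71° = 1.38×10⁻⁴ s⁻¹
In the Southern Hemisphere f is negative: f = −1.38×10⁻⁴ s⁻¹.
Component geostrophic relations (x east, y north):
u_g = −(1/(fρ)) ∂P/∂y,  v_g = (1/(fρ)) ∂P/∂x
u_g = −(2.0×10⁻³)/(−1.38×10⁻⁴ × 1.01) = 14.4 m/s;  v_g = (−2.4×10⁻³)/(−1.38×10⁻⁴ × 1.01) = 17.2 m/s
|V_g| = √(u_g² + v_g²) = 22.4 m/s

22 m/s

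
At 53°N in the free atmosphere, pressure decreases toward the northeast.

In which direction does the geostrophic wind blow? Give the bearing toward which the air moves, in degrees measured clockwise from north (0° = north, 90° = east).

135°

The pressure-gradient force points toward the northeast (bearing 045°).
Geostrophic balance: in the Northern Hemisphere the Coriolis force deflects motion to the right, so the geostrophic wind blows 90° to the right of the pressure-gradient force (low pressure on the left).
Rotating 045° by 90° clockwise gives 135° — the wind blows toward the southeast.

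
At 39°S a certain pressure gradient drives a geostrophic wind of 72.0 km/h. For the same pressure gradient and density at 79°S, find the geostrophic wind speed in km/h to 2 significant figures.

46 km/h

With the same pressure gradient and density, V_g ∝ 1/f ∝ 1/sin φ.
V₂ = V₁ · sin φ₁ / sin φ₂ = 72.0 × sin 39° / sin 79°
V₂ = 72.0 × 0.6293/0.9816 = 46 km/h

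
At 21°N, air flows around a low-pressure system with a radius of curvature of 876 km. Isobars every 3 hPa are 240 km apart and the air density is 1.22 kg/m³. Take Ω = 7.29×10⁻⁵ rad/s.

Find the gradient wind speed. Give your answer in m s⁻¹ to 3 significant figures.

14.8 m s⁻¹

Coriolis parameter at 21°N:
f = 2Ω sin φ = 2 × 7.29×10⁻⁵ × sin 21° = 5.23×10⁻⁵ s⁻¹
Pressure gradient: |∂P/∂n| = 300 Pa / 240000 m = 1.25×10⁻³ Pa/m
Geostrophic speed: V_g = |∂P/∂n|/(fρ) = 1.25×10⁻³/(5.23×10⁻⁵ × 1.22) = 19.6 m/s
Around a low, centrifugal force acts outward with Coriolis, so pressure-gradient force balances both:
(1/ρ)|∂P/∂n| = fV + V²/R  →  V² + fR·V − fR·V_g = 0
With fR = 5.23×10⁻⁵ × 876×10³ m = 45.8 m/s:
V = [−fR + √((fR)² + 4 fR V_g)]/2 = [−45.8 + √(45.8² + 4×45.8×19.6)]/2 = 14.8 m/s
Subgeostrophic (V < V_g = 19.6 m/s), as expected around a low.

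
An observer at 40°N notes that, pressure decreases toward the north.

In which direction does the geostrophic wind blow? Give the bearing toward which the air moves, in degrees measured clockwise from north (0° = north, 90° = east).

090°

The pressure-gradient force points toward the north (bearing 000°).
Geostrophic balance: in the Northern Hemisphere the Coriolis force deflects motion to the right, so the geostrophic wind blows 90° to the right of the pressure-gradient force (low pressure on the left).
Rotating 000° by 90° clockwise gives 090° — the wind blows toward the east.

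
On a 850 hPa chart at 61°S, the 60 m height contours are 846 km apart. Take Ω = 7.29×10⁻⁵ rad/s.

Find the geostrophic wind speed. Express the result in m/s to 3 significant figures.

5.46 m/s

Coriolis parameter at 61°S:
f = 2Ω sin φ = 2 × 7.29×10⁻⁵ × sin 61° = 1.28×10⁻⁴ s⁻¹
Height gradient: |∂Z/∂n| = 60 m / 846000 m = 7.09×10⁻⁵
On a pressure surface, geostrophic balance gives V_g = (g/f)|∂Z/∂n|:
V_g = 9.81 × 7.09×10⁻⁵ / 1.28×10⁻⁴ = 5.46 m/s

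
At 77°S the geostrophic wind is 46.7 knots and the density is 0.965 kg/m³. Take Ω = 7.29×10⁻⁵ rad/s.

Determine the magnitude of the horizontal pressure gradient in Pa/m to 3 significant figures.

3.29×10⁻³ Pa/m

Coriolis parameter at 77°S:
f = 2Ω sin φ = 2 × 7.29×10⁻⁵ × sin 77° = 1.42×10⁻⁴ s⁻¹
Wind speed in SI: 46.7 knots = 24.0 m/s
Geostrophic balance rearranged: |∂P/∂n| = f ρ V_g
|∂P/∂n| = 1.42×10⁻⁴ × 0.965 × 24.0 = 3.29×10⁻³ Pa/m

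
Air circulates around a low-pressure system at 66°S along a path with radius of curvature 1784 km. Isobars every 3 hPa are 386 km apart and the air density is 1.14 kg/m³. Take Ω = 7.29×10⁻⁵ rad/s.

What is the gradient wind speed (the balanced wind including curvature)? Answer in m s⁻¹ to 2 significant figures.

5.0 m s⁻¹

Coriolis parameter at 66°S:
f = 2Ω sin φ = 2 × 7.29×10⁻⁵ × sin 66° = 1.33×10⁻⁴ s⁻¹
Pressure gradient: |∂P/∂n| = 300 Pa / 386000 m = 7.77×10⁻⁴ Pa/m
Geostrophic speed: V_g = |∂P/∂n|/(fρ) = 7.77×10⁻⁴/(1.33×10⁻⁴ × 1.14) = 5.12 m/s
Around a low, centrifugal force acts outward with Coriolis, so pressure-gradient force balances both:
(1/ρ)|∂P/∂n| = fV + V²/R  →  V² + fR·V − fR·V_g = 0
With fR = 1.33×10⁻⁴ × 1784×10³ m = 238 m/s:
V = [−fR + √((fR)² + 4 fR V_g)]/2 = [−238 + √(238² + 4×238×5.12)]/2 = 5.01 m/s
Subgeostrophic (V < V_g = 5.12 m/s), as expected around a low.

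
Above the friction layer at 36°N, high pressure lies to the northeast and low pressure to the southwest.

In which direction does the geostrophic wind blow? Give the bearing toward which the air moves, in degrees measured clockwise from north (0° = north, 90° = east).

315°

The pressure-gradient force points toward the southwest (bearing 225°).
Geostrophic balance: in the Northern Hemisphere the Coriolis force deflects motion to the right, so the geostrophic wind blows 90° to the right of the pressure-gradient force (low pressure on the left).
Rotating 225° by 90° clockwise gives 315° — the wind blows toward the northwest.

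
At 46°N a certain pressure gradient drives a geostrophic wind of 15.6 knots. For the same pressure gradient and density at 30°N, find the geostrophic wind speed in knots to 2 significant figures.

With the same pressure gradient and density, V_g ∝ 1/f ∝ 1/sin φ.
V₂ = V₁ · sin φ₁ / sin φ₂ = 15.6 × sin 46° / sin 30°
V₂ = 15.6 × 0.7193/0.5000 = 22 knots

22 knots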